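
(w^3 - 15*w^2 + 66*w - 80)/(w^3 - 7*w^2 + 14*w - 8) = (w^2 - 13*w + 40)/(w^2 - 5*w + 4)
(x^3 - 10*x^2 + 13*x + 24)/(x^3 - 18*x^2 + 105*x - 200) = (x^2 - 2*x - 3)/(x^2 - 10*x + 25)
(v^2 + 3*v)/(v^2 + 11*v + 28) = v*(v + 3)/(v^2 + 11*v + 28)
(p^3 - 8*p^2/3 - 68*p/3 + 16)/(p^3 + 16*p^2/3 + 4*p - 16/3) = (p - 6)/(p + 2)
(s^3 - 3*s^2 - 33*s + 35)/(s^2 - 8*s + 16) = (s^3 - 3*s^2 - 33*s + 35)/(s^2 - 8*s + 16)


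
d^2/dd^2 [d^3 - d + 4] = 6*d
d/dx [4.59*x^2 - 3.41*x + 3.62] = 9.18*x - 3.41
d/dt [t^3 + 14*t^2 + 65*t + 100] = 3*t^2 + 28*t + 65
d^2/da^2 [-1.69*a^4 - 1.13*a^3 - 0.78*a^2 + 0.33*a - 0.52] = -20.28*a^2 - 6.78*a - 1.56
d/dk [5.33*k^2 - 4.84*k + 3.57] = 10.66*k - 4.84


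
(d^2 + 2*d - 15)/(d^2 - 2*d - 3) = (d + 5)/(d + 1)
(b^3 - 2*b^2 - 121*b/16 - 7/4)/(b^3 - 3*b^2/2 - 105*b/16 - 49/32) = 2*(b - 4)/(2*b - 7)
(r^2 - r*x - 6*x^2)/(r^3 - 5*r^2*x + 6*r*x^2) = (-r - 2*x)/(r*(-r + 2*x))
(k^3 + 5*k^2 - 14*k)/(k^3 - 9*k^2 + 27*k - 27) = k*(k^2 + 5*k - 14)/(k^3 - 9*k^2 + 27*k - 27)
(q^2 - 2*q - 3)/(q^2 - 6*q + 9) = (q + 1)/(q - 3)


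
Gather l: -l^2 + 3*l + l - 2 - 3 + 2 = -l^2 + 4*l - 3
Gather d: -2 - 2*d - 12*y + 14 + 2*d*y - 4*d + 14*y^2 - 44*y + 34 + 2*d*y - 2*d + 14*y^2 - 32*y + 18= d*(4*y - 8) + 28*y^2 - 88*y + 64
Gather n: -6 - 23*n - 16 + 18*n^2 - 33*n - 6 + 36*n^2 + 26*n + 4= 54*n^2 - 30*n - 24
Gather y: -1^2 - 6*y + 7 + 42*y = 36*y + 6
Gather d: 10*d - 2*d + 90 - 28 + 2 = 8*d + 64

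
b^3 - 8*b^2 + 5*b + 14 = (b - 7)*(b - 2)*(b + 1)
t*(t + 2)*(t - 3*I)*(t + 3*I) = t^4 + 2*t^3 + 9*t^2 + 18*t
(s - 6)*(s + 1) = s^2 - 5*s - 6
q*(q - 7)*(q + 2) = q^3 - 5*q^2 - 14*q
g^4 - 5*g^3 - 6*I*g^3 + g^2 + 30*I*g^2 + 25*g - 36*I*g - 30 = (g - 3)*(g - 2)*(g - 5*I)*(g - I)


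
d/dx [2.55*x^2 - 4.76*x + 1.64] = 5.1*x - 4.76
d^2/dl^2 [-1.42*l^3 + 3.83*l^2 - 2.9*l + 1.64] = 7.66 - 8.52*l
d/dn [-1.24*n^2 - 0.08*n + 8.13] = -2.48*n - 0.08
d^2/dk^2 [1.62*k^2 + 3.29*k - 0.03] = 3.24000000000000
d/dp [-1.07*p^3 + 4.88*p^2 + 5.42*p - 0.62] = -3.21*p^2 + 9.76*p + 5.42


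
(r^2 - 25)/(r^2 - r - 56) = (25 - r^2)/(-r^2 + r + 56)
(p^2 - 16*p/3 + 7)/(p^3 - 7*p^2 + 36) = (p - 7/3)/(p^2 - 4*p - 12)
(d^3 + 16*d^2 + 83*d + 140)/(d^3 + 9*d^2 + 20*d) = (d + 7)/d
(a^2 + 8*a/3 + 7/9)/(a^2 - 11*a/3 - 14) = (a + 1/3)/(a - 6)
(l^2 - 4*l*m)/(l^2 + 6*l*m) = (l - 4*m)/(l + 6*m)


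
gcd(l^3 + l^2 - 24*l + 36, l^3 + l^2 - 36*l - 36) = l + 6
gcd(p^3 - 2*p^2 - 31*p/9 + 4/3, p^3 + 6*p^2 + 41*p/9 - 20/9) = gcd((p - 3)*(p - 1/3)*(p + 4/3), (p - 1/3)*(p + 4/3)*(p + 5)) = p^2 + p - 4/9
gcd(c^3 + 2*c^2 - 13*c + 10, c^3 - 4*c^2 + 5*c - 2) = c^2 - 3*c + 2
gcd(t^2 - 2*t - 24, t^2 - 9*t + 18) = t - 6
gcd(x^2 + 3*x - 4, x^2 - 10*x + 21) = 1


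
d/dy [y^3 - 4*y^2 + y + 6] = 3*y^2 - 8*y + 1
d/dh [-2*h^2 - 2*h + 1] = -4*h - 2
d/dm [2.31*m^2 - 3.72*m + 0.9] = 4.62*m - 3.72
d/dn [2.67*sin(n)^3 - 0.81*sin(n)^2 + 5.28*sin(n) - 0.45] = (8.01*sin(n)^2 - 1.62*sin(n) + 5.28)*cos(n)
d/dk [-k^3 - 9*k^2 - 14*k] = -3*k^2 - 18*k - 14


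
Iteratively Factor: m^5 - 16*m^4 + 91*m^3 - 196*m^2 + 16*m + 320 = (m - 4)*(m^4 - 12*m^3 + 43*m^2 - 24*m - 80) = (m - 5)*(m - 4)*(m^3 - 7*m^2 + 8*m + 16) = (m - 5)*(m - 4)^2*(m^2 - 3*m - 4) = (m - 5)*(m - 4)^3*(m + 1)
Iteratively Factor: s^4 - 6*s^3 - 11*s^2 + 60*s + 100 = (s - 5)*(s^3 - s^2 - 16*s - 20) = (s - 5)*(s + 2)*(s^2 - 3*s - 10) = (s - 5)*(s + 2)^2*(s - 5)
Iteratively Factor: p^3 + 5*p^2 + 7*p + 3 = (p + 1)*(p^2 + 4*p + 3) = (p + 1)*(p + 3)*(p + 1)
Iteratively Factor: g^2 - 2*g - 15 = (g + 3)*(g - 5)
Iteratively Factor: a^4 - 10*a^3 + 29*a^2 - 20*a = (a - 5)*(a^3 - 5*a^2 + 4*a) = (a - 5)*(a - 4)*(a^2 - a) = (a - 5)*(a - 4)*(a - 1)*(a)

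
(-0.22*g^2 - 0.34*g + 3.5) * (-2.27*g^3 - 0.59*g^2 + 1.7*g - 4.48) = 0.4994*g^5 + 0.9016*g^4 - 8.1184*g^3 - 1.6574*g^2 + 7.4732*g - 15.68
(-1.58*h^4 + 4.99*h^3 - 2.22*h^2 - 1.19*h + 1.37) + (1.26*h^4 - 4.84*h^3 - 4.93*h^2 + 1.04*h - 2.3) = -0.32*h^4 + 0.15*h^3 - 7.15*h^2 - 0.15*h - 0.93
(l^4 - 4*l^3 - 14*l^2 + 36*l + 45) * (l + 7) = l^5 + 3*l^4 - 42*l^3 - 62*l^2 + 297*l + 315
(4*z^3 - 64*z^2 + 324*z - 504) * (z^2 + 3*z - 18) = 4*z^5 - 52*z^4 + 60*z^3 + 1620*z^2 - 7344*z + 9072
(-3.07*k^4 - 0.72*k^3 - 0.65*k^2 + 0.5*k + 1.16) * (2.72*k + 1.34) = -8.3504*k^5 - 6.0722*k^4 - 2.7328*k^3 + 0.489*k^2 + 3.8252*k + 1.5544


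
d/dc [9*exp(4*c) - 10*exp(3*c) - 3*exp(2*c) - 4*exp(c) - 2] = (36*exp(3*c) - 30*exp(2*c) - 6*exp(c) - 4)*exp(c)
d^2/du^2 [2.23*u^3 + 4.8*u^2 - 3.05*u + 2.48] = 13.38*u + 9.6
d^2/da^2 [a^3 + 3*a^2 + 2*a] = 6*a + 6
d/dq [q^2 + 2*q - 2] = 2*q + 2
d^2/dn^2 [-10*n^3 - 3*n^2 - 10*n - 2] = -60*n - 6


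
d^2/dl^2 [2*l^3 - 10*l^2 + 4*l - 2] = 12*l - 20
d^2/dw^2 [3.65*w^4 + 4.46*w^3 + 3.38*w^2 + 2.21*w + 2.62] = 43.8*w^2 + 26.76*w + 6.76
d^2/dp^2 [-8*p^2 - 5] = -16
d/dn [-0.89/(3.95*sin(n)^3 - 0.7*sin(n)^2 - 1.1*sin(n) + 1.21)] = (10.5465*sin(n)^2 - 1.246*sin(n) - 0.979)*cos(n)/(3.95*sin(n)^3 - 0.7*sin(n)^2 - 1.1*sin(n) + 1.21)^2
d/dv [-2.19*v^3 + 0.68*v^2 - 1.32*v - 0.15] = -6.57*v^2 + 1.36*v - 1.32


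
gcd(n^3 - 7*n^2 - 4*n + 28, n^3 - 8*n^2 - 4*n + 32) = n^2 - 4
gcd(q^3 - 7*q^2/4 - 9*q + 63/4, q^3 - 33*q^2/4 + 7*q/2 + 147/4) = q - 3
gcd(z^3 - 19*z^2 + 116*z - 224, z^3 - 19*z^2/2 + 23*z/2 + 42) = z^2 - 11*z + 28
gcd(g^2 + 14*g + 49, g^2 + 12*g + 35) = g + 7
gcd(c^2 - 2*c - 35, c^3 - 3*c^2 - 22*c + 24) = 1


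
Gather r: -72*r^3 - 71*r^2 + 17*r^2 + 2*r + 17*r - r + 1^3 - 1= -72*r^3 - 54*r^2 + 18*r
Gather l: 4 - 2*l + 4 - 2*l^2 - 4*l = -2*l^2 - 6*l + 8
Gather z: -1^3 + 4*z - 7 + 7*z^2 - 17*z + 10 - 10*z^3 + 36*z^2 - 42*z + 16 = -10*z^3 + 43*z^2 - 55*z + 18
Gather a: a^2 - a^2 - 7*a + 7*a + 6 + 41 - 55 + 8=0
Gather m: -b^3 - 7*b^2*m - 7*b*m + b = -b^3 + b + m*(-7*b^2 - 7*b)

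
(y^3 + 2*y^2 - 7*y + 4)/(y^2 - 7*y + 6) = (y^2 + 3*y - 4)/(y - 6)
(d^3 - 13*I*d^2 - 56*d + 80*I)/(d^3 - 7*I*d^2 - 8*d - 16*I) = (d - 5*I)/(d + I)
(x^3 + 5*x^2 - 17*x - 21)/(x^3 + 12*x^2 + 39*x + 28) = (x - 3)/(x + 4)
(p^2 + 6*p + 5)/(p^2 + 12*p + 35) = (p + 1)/(p + 7)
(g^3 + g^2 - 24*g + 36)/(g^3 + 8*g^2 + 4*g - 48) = (g - 3)/(g + 4)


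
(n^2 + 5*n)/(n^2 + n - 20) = n/(n - 4)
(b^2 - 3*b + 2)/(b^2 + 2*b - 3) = (b - 2)/(b + 3)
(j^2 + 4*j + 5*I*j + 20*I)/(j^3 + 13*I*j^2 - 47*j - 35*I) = (j + 4)/(j^2 + 8*I*j - 7)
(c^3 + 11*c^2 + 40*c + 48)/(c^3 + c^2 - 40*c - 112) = (c + 3)/(c - 7)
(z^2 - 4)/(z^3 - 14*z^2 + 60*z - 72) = (z + 2)/(z^2 - 12*z + 36)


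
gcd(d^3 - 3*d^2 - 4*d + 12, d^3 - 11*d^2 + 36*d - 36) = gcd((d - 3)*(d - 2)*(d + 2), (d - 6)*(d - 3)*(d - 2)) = d^2 - 5*d + 6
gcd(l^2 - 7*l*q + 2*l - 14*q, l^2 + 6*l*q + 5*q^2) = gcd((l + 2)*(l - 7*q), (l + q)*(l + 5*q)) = 1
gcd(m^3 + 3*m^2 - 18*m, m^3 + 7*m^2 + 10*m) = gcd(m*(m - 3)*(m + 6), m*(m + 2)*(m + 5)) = m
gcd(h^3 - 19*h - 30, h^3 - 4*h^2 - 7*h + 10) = h^2 - 3*h - 10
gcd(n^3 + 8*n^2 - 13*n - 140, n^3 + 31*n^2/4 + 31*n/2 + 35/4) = n + 5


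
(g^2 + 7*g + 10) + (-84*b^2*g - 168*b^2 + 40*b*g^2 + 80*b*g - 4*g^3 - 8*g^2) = -84*b^2*g - 168*b^2 + 40*b*g^2 + 80*b*g - 4*g^3 - 7*g^2 + 7*g + 10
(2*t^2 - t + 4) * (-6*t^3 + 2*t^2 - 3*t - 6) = -12*t^5 + 10*t^4 - 32*t^3 - t^2 - 6*t - 24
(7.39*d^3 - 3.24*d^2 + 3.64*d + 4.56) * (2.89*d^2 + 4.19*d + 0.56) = 21.3571*d^5 + 21.6005*d^4 + 1.0824*d^3 + 26.6156*d^2 + 21.1448*d + 2.5536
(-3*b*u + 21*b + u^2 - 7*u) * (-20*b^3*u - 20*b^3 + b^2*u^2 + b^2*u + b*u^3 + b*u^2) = 60*b^4*u^2 - 360*b^4*u - 420*b^4 - 23*b^3*u^3 + 138*b^3*u^2 + 161*b^3*u - 2*b^2*u^4 + 12*b^2*u^3 + 14*b^2*u^2 + b*u^5 - 6*b*u^4 - 7*b*u^3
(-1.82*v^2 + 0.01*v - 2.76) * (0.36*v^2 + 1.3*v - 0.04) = -0.6552*v^4 - 2.3624*v^3 - 0.9078*v^2 - 3.5884*v + 0.1104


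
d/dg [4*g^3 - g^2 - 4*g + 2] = 12*g^2 - 2*g - 4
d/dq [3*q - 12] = 3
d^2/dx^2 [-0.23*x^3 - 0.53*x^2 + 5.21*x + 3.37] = -1.38*x - 1.06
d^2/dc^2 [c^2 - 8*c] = 2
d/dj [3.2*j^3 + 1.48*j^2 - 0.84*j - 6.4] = 9.6*j^2 + 2.96*j - 0.84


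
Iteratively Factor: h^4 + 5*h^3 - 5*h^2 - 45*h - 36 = (h + 1)*(h^3 + 4*h^2 - 9*h - 36) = (h - 3)*(h + 1)*(h^2 + 7*h + 12) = (h - 3)*(h + 1)*(h + 3)*(h + 4)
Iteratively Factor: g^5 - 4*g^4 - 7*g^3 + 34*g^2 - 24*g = (g - 4)*(g^4 - 7*g^2 + 6*g) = (g - 4)*(g - 2)*(g^3 + 2*g^2 - 3*g) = g*(g - 4)*(g - 2)*(g^2 + 2*g - 3) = g*(g - 4)*(g - 2)*(g + 3)*(g - 1)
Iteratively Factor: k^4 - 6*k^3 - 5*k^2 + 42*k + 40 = (k + 1)*(k^3 - 7*k^2 + 2*k + 40) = (k + 1)*(k + 2)*(k^2 - 9*k + 20) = (k - 4)*(k + 1)*(k + 2)*(k - 5)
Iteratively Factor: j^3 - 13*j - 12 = (j + 1)*(j^2 - j - 12) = (j - 4)*(j + 1)*(j + 3)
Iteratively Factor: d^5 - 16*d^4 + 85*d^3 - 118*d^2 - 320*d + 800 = (d - 5)*(d^4 - 11*d^3 + 30*d^2 + 32*d - 160) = (d - 5)*(d - 4)*(d^3 - 7*d^2 + 2*d + 40) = (d - 5)*(d - 4)*(d + 2)*(d^2 - 9*d + 20) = (d - 5)^2*(d - 4)*(d + 2)*(d - 4)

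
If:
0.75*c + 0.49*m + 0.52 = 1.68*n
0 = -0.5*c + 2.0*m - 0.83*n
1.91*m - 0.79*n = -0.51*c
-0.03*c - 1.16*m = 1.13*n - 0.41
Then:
No Solution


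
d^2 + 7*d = d*(d + 7)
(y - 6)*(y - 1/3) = y^2 - 19*y/3 + 2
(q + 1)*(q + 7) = q^2 + 8*q + 7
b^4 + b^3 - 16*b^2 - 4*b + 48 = (b - 3)*(b - 2)*(b + 2)*(b + 4)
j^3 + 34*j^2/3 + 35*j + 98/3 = (j + 2)*(j + 7/3)*(j + 7)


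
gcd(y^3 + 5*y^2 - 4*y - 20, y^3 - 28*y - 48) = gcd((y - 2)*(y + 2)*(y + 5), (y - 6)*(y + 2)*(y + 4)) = y + 2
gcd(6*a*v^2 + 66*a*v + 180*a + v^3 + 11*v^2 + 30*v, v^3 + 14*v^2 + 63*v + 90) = v^2 + 11*v + 30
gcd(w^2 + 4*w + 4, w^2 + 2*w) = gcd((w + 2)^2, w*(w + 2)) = w + 2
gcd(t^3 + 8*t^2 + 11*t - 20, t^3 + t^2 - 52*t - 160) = t^2 + 9*t + 20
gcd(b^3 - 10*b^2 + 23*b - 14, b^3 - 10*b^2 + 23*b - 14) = b^3 - 10*b^2 + 23*b - 14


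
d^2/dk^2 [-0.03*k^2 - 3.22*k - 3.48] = -0.0600000000000000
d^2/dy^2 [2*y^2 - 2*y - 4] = 4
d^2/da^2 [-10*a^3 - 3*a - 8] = -60*a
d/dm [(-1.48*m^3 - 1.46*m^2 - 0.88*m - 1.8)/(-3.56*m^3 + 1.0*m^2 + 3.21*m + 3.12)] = (-1.77635683940025e-15*m^5 - 6.6776*m^4 - 15.7672*m^3 - 36.8834*m^2 - 5.5104*m + 3.0324)/(12.6736*m^6 - 7.12*m^5 - 21.8552*m^4 - 15.7944*m^3 + 16.5441*m^2 + 20.0304*m + 9.7344)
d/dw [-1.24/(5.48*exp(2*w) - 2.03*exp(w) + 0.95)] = (13.5904*exp(w) - 2.5172)*exp(w)/(5.48*exp(2*w) - 2.03*exp(w) + 0.95)^2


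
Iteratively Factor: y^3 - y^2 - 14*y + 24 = (y - 3)*(y^2 + 2*y - 8) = (y - 3)*(y + 4)*(y - 2)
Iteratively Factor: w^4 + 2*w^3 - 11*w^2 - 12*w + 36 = (w + 3)*(w^3 - w^2 - 8*w + 12) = (w - 2)*(w + 3)*(w^2 + w - 6) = (w - 2)*(w + 3)^2*(w - 2)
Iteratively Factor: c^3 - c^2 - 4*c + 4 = (c + 2)*(c^2 - 3*c + 2) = (c - 2)*(c + 2)*(c - 1)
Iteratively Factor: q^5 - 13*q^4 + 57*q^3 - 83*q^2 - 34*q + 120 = (q - 2)*(q^4 - 11*q^3 + 35*q^2 - 13*q - 60) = (q - 3)*(q - 2)*(q^3 - 8*q^2 + 11*q + 20) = (q - 3)*(q - 2)*(q + 1)*(q^2 - 9*q + 20) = (q - 4)*(q - 3)*(q - 2)*(q + 1)*(q - 5)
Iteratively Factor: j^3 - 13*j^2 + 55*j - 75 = (j - 5)*(j^2 - 8*j + 15) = (j - 5)^2*(j - 3)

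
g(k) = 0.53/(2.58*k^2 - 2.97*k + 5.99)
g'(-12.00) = 0.00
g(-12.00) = 0.00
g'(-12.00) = 0.00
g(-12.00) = 0.00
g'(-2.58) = 0.01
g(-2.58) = 0.02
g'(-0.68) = 0.04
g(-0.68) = 0.06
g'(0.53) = 0.00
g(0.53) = 0.10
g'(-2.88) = 0.01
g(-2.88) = 0.01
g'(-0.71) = 0.04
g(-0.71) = 0.06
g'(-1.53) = 0.02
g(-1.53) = 0.03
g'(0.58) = -0.00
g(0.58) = 0.10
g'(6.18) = -0.00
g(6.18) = 0.01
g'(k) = 0.53*(2.97 - 5.16*k)/(2.58*k^2 - 2.97*k + 5.99)^2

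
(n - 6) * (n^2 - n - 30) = n^3 - 7*n^2 - 24*n + 180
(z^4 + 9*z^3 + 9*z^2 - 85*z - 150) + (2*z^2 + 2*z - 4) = z^4 + 9*z^3 + 11*z^2 - 83*z - 154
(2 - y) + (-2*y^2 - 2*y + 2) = -2*y^2 - 3*y + 4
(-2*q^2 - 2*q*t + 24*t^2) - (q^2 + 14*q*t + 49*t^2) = -3*q^2 - 16*q*t - 25*t^2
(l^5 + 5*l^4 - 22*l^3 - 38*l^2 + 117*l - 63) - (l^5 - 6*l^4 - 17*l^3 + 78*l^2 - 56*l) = 11*l^4 - 5*l^3 - 116*l^2 + 173*l - 63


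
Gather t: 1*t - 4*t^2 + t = -4*t^2 + 2*t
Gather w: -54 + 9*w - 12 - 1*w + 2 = 8*w - 64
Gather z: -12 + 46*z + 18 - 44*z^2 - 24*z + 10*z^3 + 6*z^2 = 10*z^3 - 38*z^2 + 22*z + 6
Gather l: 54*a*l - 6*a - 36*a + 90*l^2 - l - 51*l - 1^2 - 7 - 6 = -42*a + 90*l^2 + l*(54*a - 52) - 14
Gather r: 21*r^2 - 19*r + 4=21*r^2 - 19*r + 4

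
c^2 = c^2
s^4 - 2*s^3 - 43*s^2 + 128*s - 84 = (s - 6)*(s - 2)*(s - 1)*(s + 7)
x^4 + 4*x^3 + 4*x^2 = x^2*(x + 2)^2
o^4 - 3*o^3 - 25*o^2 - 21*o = o*(o - 7)*(o + 1)*(o + 3)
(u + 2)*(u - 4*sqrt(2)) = u^2 - 4*sqrt(2)*u + 2*u - 8*sqrt(2)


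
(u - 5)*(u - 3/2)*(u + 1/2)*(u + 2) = u^4 - 4*u^3 - 31*u^2/4 + 49*u/4 + 15/2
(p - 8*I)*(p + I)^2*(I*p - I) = I*p^4 + 6*p^3 - I*p^3 - 6*p^2 + 15*I*p^2 - 8*p - 15*I*p + 8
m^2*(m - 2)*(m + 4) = m^4 + 2*m^3 - 8*m^2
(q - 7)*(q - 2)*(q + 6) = q^3 - 3*q^2 - 40*q + 84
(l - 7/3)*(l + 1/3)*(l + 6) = l^3 + 4*l^2 - 115*l/9 - 14/3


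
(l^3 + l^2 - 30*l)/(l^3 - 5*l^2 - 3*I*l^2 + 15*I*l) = (l + 6)/(l - 3*I)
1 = 1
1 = 1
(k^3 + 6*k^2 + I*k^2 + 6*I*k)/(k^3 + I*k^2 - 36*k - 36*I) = k/(k - 6)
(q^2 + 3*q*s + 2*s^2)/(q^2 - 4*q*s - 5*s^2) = (q + 2*s)/(q - 5*s)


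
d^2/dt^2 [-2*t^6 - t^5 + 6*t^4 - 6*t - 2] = t^2*(-60*t^2 - 20*t + 72)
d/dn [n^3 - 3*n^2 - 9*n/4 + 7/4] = 3*n^2 - 6*n - 9/4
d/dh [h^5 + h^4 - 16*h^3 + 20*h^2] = h*(5*h^3 + 4*h^2 - 48*h + 40)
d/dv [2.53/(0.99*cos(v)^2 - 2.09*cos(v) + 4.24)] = (5.0094*cos(v) - 5.2877)*sin(v)/(0.99*cos(v)^2 - 2.09*cos(v) + 4.24)^2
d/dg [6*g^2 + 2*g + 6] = 12*g + 2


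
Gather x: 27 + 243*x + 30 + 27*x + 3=270*x + 60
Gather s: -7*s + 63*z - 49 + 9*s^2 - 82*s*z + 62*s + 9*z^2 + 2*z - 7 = 9*s^2 + s*(55 - 82*z) + 9*z^2 + 65*z - 56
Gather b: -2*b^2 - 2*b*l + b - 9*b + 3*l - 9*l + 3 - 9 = -2*b^2 + b*(-2*l - 8) - 6*l - 6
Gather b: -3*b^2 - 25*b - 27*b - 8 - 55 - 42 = -3*b^2 - 52*b - 105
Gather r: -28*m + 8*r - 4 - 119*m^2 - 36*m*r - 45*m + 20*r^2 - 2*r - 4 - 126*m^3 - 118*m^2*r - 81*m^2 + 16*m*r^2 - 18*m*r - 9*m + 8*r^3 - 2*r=-126*m^3 - 200*m^2 - 82*m + 8*r^3 + r^2*(16*m + 20) + r*(-118*m^2 - 54*m + 4) - 8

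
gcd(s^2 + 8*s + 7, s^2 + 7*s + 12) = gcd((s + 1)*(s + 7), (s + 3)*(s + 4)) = 1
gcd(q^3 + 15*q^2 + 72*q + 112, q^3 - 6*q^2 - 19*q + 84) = q + 4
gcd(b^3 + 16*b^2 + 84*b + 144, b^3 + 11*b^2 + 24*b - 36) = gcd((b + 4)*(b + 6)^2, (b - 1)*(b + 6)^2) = b^2 + 12*b + 36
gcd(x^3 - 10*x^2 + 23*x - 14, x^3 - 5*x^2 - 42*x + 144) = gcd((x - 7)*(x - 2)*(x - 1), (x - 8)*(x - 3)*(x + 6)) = 1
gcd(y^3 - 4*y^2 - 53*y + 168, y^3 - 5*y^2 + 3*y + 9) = y - 3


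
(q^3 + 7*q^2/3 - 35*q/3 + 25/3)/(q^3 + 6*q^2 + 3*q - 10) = (q - 5/3)/(q + 2)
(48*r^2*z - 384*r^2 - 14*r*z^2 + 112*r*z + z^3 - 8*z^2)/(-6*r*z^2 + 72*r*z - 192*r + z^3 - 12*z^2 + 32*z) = (-8*r + z)/(z - 4)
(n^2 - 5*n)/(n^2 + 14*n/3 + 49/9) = 9*n*(n - 5)/(9*n^2 + 42*n + 49)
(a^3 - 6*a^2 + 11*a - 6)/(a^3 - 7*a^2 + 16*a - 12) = (a - 1)/(a - 2)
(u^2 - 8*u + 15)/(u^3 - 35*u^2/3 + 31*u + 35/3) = 3*(u - 3)/(3*u^2 - 20*u - 7)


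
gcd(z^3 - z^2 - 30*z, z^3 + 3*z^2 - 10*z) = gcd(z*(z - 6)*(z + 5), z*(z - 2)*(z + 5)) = z^2 + 5*z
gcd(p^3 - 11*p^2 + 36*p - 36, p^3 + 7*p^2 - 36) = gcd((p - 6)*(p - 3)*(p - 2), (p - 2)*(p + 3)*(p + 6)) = p - 2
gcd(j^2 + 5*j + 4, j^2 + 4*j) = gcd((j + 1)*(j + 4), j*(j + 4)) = j + 4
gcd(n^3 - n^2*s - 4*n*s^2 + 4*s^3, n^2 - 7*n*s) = 1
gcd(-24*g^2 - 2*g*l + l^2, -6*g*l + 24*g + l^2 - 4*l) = 6*g - l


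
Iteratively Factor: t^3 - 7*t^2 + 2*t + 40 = (t + 2)*(t^2 - 9*t + 20) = (t - 4)*(t + 2)*(t - 5)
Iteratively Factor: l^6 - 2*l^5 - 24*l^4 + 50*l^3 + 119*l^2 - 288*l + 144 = (l + 4)*(l^5 - 6*l^4 + 50*l^2 - 81*l + 36) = (l + 3)*(l + 4)*(l^4 - 9*l^3 + 27*l^2 - 31*l + 12) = (l - 3)*(l + 3)*(l + 4)*(l^3 - 6*l^2 + 9*l - 4) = (l - 3)*(l - 1)*(l + 3)*(l + 4)*(l^2 - 5*l + 4) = (l - 4)*(l - 3)*(l - 1)*(l + 3)*(l + 4)*(l - 1)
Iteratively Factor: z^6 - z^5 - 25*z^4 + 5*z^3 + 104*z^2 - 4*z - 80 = (z - 5)*(z^5 + 4*z^4 - 5*z^3 - 20*z^2 + 4*z + 16) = (z - 5)*(z - 2)*(z^4 + 6*z^3 + 7*z^2 - 6*z - 8) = (z - 5)*(z - 2)*(z + 1)*(z^3 + 5*z^2 + 2*z - 8) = (z - 5)*(z - 2)*(z + 1)*(z + 2)*(z^2 + 3*z - 4) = (z - 5)*(z - 2)*(z - 1)*(z + 1)*(z + 2)*(z + 4)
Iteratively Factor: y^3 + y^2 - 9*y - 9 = (y + 3)*(y^2 - 2*y - 3) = (y - 3)*(y + 3)*(y + 1)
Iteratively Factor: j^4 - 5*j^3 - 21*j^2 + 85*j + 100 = (j - 5)*(j^3 - 21*j - 20) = (j - 5)*(j + 4)*(j^2 - 4*j - 5) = (j - 5)^2*(j + 4)*(j + 1)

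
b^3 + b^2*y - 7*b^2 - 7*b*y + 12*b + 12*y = (b - 4)*(b - 3)*(b + y)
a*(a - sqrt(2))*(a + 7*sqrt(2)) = a^3 + 6*sqrt(2)*a^2 - 14*a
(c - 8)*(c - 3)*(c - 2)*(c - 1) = c^4 - 14*c^3 + 59*c^2 - 94*c + 48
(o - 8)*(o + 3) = o^2 - 5*o - 24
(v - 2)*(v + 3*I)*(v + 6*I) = v^3 - 2*v^2 + 9*I*v^2 - 18*v - 18*I*v + 36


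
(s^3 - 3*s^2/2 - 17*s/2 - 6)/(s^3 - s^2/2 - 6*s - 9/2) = (s - 4)/(s - 3)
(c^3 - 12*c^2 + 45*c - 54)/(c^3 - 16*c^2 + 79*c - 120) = (c^2 - 9*c + 18)/(c^2 - 13*c + 40)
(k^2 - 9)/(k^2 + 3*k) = (k - 3)/k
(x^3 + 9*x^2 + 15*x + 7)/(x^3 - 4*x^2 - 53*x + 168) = (x^2 + 2*x + 1)/(x^2 - 11*x + 24)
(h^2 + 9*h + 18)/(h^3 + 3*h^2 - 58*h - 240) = (h + 3)/(h^2 - 3*h - 40)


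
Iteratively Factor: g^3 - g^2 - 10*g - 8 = (g - 4)*(g^2 + 3*g + 2) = (g - 4)*(g + 2)*(g + 1)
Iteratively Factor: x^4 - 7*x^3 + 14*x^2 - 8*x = (x - 4)*(x^3 - 3*x^2 + 2*x) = (x - 4)*(x - 1)*(x^2 - 2*x) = x*(x - 4)*(x - 1)*(x - 2)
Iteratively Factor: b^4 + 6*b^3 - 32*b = (b - 2)*(b^3 + 8*b^2 + 16*b) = (b - 2)*(b + 4)*(b^2 + 4*b) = b*(b - 2)*(b + 4)*(b + 4)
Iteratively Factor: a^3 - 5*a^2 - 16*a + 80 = (a - 4)*(a^2 - a - 20) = (a - 5)*(a - 4)*(a + 4)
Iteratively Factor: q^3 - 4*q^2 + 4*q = (q)*(q^2 - 4*q + 4) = q*(q - 2)*(q - 2)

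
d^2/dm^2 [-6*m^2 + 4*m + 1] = -12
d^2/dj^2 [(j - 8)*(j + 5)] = 2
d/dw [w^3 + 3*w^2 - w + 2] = 3*w^2 + 6*w - 1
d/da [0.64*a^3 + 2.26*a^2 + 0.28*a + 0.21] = 1.92*a^2 + 4.52*a + 0.28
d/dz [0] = 0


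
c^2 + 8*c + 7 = (c + 1)*(c + 7)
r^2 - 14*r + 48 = (r - 8)*(r - 6)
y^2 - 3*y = y*(y - 3)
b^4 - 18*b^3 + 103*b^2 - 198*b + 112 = (b - 8)*(b - 7)*(b - 2)*(b - 1)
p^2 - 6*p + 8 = (p - 4)*(p - 2)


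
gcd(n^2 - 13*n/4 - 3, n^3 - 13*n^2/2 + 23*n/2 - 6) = n - 4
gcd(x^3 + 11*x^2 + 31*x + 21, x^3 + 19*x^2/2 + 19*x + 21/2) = x^2 + 8*x + 7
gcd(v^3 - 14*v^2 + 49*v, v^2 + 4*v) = v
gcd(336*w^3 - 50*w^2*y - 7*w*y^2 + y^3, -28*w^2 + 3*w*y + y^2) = 7*w + y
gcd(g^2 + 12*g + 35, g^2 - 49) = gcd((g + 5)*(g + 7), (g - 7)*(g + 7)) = g + 7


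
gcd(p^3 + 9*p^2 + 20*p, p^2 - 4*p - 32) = p + 4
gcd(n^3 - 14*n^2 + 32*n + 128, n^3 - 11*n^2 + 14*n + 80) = n^2 - 6*n - 16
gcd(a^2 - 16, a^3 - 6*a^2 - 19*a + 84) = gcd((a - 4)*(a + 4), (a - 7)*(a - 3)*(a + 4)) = a + 4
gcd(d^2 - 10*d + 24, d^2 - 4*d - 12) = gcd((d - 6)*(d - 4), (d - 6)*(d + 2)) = d - 6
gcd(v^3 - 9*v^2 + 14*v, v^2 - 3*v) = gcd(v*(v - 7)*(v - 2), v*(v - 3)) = v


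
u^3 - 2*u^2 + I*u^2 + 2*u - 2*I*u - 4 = (u - 2)*(u - I)*(u + 2*I)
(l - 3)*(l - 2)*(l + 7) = l^3 + 2*l^2 - 29*l + 42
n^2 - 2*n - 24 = (n - 6)*(n + 4)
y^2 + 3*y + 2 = (y + 1)*(y + 2)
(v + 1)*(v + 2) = v^2 + 3*v + 2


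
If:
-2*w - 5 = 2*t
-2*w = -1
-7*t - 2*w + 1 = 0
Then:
No Solution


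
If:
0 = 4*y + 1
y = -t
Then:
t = 1/4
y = -1/4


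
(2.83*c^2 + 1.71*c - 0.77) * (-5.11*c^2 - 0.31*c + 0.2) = -14.4613*c^4 - 9.6154*c^3 + 3.9706*c^2 + 0.5807*c - 0.154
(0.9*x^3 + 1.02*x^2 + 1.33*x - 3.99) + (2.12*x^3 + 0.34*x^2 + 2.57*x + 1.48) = 3.02*x^3 + 1.36*x^2 + 3.9*x - 2.51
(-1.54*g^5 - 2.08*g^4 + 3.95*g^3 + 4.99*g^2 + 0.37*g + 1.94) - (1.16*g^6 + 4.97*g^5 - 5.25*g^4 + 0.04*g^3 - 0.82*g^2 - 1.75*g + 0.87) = -1.16*g^6 - 6.51*g^5 + 3.17*g^4 + 3.91*g^3 + 5.81*g^2 + 2.12*g + 1.07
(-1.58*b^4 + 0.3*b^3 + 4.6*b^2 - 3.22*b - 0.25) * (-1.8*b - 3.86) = 2.844*b^5 + 5.5588*b^4 - 9.438*b^3 - 11.96*b^2 + 12.8792*b + 0.965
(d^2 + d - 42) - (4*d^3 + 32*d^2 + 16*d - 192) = -4*d^3 - 31*d^2 - 15*d + 150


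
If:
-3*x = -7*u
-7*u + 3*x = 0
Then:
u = 3*x/7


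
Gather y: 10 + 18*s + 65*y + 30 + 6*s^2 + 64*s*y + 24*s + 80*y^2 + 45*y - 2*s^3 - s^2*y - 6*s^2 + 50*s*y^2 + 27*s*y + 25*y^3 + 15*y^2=-2*s^3 + 42*s + 25*y^3 + y^2*(50*s + 95) + y*(-s^2 + 91*s + 110) + 40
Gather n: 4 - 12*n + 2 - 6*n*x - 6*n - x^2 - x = n*(-6*x - 18) - x^2 - x + 6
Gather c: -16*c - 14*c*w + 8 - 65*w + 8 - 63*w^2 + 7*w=c*(-14*w - 16) - 63*w^2 - 58*w + 16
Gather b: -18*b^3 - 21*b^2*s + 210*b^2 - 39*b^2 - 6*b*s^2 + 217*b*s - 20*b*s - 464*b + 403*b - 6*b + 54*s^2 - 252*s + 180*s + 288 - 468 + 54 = -18*b^3 + b^2*(171 - 21*s) + b*(-6*s^2 + 197*s - 67) + 54*s^2 - 72*s - 126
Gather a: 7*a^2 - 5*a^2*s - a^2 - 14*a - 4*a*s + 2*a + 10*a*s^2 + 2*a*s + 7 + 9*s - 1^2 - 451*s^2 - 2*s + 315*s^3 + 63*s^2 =a^2*(6 - 5*s) + a*(10*s^2 - 2*s - 12) + 315*s^3 - 388*s^2 + 7*s + 6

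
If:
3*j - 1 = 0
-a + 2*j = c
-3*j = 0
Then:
No Solution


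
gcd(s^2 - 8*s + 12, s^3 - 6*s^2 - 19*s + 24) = 1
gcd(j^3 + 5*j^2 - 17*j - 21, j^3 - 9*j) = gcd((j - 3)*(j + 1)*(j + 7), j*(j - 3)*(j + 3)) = j - 3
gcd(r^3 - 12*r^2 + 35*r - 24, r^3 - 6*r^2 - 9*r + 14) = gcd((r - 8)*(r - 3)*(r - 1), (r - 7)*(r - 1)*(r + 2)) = r - 1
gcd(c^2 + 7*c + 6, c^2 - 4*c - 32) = 1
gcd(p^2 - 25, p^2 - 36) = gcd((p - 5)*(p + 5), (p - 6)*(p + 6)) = 1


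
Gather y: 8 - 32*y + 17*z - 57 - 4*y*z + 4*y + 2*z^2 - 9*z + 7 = y*(-4*z - 28) + 2*z^2 + 8*z - 42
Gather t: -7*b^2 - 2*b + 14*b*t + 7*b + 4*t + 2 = -7*b^2 + 5*b + t*(14*b + 4) + 2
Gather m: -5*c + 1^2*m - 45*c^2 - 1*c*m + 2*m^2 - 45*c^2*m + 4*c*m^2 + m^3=-45*c^2 - 5*c + m^3 + m^2*(4*c + 2) + m*(-45*c^2 - c + 1)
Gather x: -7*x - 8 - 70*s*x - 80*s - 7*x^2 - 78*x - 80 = -80*s - 7*x^2 + x*(-70*s - 85) - 88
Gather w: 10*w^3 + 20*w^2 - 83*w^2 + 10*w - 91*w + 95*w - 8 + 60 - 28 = 10*w^3 - 63*w^2 + 14*w + 24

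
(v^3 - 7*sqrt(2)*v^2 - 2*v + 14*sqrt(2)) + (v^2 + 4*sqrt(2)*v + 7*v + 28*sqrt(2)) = v^3 - 7*sqrt(2)*v^2 + v^2 + 5*v + 4*sqrt(2)*v + 42*sqrt(2)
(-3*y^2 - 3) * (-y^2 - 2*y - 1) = 3*y^4 + 6*y^3 + 6*y^2 + 6*y + 3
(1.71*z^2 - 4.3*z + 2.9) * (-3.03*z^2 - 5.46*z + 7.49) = -5.1813*z^4 + 3.6924*z^3 + 27.4989*z^2 - 48.041*z + 21.721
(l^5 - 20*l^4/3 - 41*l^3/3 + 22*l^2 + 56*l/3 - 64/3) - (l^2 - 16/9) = l^5 - 20*l^4/3 - 41*l^3/3 + 21*l^2 + 56*l/3 - 176/9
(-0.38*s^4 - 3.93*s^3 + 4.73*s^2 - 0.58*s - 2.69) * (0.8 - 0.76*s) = 0.2888*s^5 + 2.6828*s^4 - 6.7388*s^3 + 4.2248*s^2 + 1.5804*s - 2.152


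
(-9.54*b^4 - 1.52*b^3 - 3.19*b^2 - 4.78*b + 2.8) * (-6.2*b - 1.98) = 59.148*b^5 + 28.3132*b^4 + 22.7876*b^3 + 35.9522*b^2 - 7.8956*b - 5.544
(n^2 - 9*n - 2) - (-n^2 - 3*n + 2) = 2*n^2 - 6*n - 4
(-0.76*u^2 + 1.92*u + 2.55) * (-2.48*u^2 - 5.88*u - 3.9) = 1.8848*u^4 - 0.2928*u^3 - 14.6496*u^2 - 22.482*u - 9.945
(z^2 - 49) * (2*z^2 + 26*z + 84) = 2*z^4 + 26*z^3 - 14*z^2 - 1274*z - 4116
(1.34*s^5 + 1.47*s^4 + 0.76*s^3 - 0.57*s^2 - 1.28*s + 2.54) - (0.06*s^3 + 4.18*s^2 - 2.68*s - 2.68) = 1.34*s^5 + 1.47*s^4 + 0.7*s^3 - 4.75*s^2 + 1.4*s + 5.22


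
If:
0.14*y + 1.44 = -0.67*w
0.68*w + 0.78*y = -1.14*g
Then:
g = 1.28201099764336 - 0.559570568211574*y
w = -0.208955223880597*y - 2.14925373134328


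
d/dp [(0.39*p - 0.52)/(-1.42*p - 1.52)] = (-1.890304*p - 2.023424)/(1.42*p + 1.52)^3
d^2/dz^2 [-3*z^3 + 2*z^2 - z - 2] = 4 - 18*z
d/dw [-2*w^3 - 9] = -6*w^2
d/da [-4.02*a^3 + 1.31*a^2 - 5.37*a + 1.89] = -12.06*a^2 + 2.62*a - 5.37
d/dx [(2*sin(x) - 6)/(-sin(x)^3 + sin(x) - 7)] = 2*(2*sin(x)^3 - 9*sin(x)^2 - 4)*cos(x)/(-sin(x)*cos(x)^2 + 7)^2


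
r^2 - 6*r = r*(r - 6)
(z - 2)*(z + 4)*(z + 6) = z^3 + 8*z^2 + 4*z - 48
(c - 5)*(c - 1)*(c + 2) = c^3 - 4*c^2 - 7*c + 10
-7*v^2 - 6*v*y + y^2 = (-7*v + y)*(v + y)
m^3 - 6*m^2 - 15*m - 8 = (m - 8)*(m + 1)^2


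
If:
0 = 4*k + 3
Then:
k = -3/4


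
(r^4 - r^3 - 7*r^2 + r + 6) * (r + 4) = r^5 + 3*r^4 - 11*r^3 - 27*r^2 + 10*r + 24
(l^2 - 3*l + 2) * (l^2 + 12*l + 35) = l^4 + 9*l^3 + l^2 - 81*l + 70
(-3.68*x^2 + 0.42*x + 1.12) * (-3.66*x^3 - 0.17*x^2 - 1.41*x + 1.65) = 13.4688*x^5 - 0.9116*x^4 + 1.0182*x^3 - 6.8546*x^2 - 0.8862*x + 1.848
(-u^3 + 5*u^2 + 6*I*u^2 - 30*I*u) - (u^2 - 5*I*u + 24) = -u^3 + 4*u^2 + 6*I*u^2 - 25*I*u - 24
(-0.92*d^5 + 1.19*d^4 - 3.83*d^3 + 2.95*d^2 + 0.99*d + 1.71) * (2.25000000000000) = -2.07*d^5 + 2.6775*d^4 - 8.6175*d^3 + 6.6375*d^2 + 2.2275*d + 3.8475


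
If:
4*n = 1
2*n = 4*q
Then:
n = 1/4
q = 1/8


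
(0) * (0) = 0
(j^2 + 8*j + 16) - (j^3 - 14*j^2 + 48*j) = -j^3 + 15*j^2 - 40*j + 16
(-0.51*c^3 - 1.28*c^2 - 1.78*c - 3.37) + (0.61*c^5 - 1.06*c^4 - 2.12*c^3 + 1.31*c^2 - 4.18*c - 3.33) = 0.61*c^5 - 1.06*c^4 - 2.63*c^3 + 0.03*c^2 - 5.96*c - 6.7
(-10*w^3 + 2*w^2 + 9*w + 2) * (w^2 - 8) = -10*w^5 + 2*w^4 + 89*w^3 - 14*w^2 - 72*w - 16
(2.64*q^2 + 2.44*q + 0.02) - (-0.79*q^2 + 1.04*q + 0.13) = 3.43*q^2 + 1.4*q - 0.11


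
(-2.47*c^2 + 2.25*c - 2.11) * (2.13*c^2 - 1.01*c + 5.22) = -5.2611*c^4 + 7.2872*c^3 - 19.6602*c^2 + 13.8761*c - 11.0142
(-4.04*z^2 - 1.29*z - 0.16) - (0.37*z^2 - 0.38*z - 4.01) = -4.41*z^2 - 0.91*z + 3.85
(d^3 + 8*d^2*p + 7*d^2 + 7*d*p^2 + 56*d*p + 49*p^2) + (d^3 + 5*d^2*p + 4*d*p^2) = 2*d^3 + 13*d^2*p + 7*d^2 + 11*d*p^2 + 56*d*p + 49*p^2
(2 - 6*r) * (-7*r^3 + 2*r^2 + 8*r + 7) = 42*r^4 - 26*r^3 - 44*r^2 - 26*r + 14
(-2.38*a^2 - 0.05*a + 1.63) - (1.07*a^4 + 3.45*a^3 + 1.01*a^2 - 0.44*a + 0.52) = -1.07*a^4 - 3.45*a^3 - 3.39*a^2 + 0.39*a + 1.11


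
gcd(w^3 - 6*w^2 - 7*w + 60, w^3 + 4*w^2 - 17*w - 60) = w^2 - w - 12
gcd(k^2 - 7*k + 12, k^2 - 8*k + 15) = k - 3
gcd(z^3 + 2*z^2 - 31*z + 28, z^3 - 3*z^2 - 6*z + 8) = z^2 - 5*z + 4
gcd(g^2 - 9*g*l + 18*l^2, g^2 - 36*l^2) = g - 6*l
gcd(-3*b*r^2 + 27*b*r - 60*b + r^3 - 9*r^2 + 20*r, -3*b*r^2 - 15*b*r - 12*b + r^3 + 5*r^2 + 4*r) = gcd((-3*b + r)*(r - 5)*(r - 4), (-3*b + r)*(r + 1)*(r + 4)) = -3*b + r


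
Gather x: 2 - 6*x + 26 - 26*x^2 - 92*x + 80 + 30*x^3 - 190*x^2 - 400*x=30*x^3 - 216*x^2 - 498*x + 108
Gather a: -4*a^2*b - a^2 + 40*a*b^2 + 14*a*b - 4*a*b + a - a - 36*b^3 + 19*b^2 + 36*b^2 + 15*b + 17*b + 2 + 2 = a^2*(-4*b - 1) + a*(40*b^2 + 10*b) - 36*b^3 + 55*b^2 + 32*b + 4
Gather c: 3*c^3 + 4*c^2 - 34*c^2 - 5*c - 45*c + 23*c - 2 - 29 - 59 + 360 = 3*c^3 - 30*c^2 - 27*c + 270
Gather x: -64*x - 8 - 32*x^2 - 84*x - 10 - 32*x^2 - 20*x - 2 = -64*x^2 - 168*x - 20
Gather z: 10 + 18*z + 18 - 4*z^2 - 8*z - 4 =-4*z^2 + 10*z + 24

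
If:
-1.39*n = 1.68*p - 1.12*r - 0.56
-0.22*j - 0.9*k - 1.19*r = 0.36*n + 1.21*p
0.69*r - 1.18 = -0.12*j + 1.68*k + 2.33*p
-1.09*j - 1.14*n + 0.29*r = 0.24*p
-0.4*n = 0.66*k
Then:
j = -0.72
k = -0.48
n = 0.80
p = -0.09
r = 0.35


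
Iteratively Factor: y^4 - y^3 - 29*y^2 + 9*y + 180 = (y + 4)*(y^3 - 5*y^2 - 9*y + 45) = (y + 3)*(y + 4)*(y^2 - 8*y + 15) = (y - 3)*(y + 3)*(y + 4)*(y - 5)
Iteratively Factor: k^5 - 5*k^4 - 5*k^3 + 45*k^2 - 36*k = (k)*(k^4 - 5*k^3 - 5*k^2 + 45*k - 36) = k*(k - 1)*(k^3 - 4*k^2 - 9*k + 36) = k*(k - 4)*(k - 1)*(k^2 - 9) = k*(k - 4)*(k - 1)*(k + 3)*(k - 3)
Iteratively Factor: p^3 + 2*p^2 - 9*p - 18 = (p + 3)*(p^2 - p - 6) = (p + 2)*(p + 3)*(p - 3)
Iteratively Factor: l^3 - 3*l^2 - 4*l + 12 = (l - 2)*(l^2 - l - 6) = (l - 2)*(l + 2)*(l - 3)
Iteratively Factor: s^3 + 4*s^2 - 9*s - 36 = (s + 3)*(s^2 + s - 12) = (s + 3)*(s + 4)*(s - 3)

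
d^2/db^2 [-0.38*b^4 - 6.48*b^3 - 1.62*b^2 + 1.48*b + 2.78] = -4.56*b^2 - 38.88*b - 3.24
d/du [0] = 0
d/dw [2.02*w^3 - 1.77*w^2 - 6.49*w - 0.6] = 6.06*w^2 - 3.54*w - 6.49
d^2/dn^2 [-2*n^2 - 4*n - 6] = -4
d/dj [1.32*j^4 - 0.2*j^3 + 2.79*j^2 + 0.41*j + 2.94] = 5.28*j^3 - 0.6*j^2 + 5.58*j + 0.41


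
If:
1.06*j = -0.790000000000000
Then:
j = -0.75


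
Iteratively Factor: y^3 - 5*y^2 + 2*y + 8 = (y - 2)*(y^2 - 3*y - 4) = (y - 4)*(y - 2)*(y + 1)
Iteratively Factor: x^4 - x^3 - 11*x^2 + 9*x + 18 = (x + 3)*(x^3 - 4*x^2 + x + 6) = (x - 2)*(x + 3)*(x^2 - 2*x - 3) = (x - 2)*(x + 1)*(x + 3)*(x - 3)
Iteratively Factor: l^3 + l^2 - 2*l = (l - 1)*(l^2 + 2*l) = l*(l - 1)*(l + 2)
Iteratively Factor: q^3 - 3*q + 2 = (q - 1)*(q^2 + q - 2) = (q - 1)^2*(q + 2)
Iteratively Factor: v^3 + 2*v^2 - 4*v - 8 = (v + 2)*(v^2 - 4) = (v - 2)*(v + 2)*(v + 2)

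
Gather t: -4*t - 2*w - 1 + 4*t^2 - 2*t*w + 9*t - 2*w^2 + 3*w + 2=4*t^2 + t*(5 - 2*w) - 2*w^2 + w + 1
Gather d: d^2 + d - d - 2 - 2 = d^2 - 4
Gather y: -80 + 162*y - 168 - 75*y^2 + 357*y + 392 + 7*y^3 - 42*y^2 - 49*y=7*y^3 - 117*y^2 + 470*y + 144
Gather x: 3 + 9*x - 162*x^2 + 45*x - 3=-162*x^2 + 54*x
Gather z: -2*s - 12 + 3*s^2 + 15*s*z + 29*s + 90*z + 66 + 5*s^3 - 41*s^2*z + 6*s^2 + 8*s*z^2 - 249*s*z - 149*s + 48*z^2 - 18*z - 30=5*s^3 + 9*s^2 - 122*s + z^2*(8*s + 48) + z*(-41*s^2 - 234*s + 72) + 24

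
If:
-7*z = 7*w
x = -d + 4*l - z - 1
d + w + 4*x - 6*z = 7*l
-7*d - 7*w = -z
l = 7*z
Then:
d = 8/85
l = 49/85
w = -7/85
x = 96/85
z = 7/85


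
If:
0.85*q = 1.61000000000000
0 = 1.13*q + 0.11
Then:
No Solution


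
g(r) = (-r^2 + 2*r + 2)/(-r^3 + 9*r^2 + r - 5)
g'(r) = (2 - 2*r)/(-r^3 + 9*r^2 + r - 5) + (-r^2 + 2*r + 2)*(3*r^2 - 18*r - 1)/(-r^3 + 9*r^2 + r - 5)^2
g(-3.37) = -0.12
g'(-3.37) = -0.02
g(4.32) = -0.09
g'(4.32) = -0.05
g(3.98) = -0.07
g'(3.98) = -0.05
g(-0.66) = -0.17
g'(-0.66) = -0.87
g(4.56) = -0.11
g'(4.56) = -0.05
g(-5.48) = -0.09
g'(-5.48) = -0.01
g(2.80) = -0.01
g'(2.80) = -0.07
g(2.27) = 0.04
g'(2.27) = -0.12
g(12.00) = 0.28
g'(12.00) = -0.09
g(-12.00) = -0.06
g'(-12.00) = 0.00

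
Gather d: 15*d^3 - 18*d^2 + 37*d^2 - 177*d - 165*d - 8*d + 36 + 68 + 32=15*d^3 + 19*d^2 - 350*d + 136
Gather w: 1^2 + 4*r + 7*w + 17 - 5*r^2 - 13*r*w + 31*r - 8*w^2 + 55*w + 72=-5*r^2 + 35*r - 8*w^2 + w*(62 - 13*r) + 90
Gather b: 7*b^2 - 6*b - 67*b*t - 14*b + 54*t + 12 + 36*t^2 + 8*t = 7*b^2 + b*(-67*t - 20) + 36*t^2 + 62*t + 12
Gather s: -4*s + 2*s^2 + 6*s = 2*s^2 + 2*s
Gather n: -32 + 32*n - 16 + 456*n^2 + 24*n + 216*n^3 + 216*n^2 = 216*n^3 + 672*n^2 + 56*n - 48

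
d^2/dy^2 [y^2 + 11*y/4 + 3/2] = 2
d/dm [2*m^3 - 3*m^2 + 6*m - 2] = 6*m^2 - 6*m + 6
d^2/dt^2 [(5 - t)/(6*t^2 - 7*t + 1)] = 2*(-(t - 5)*(12*t - 7)^2 + (18*t - 37)*(6*t^2 - 7*t + 1))/(6*t^2 - 7*t + 1)^3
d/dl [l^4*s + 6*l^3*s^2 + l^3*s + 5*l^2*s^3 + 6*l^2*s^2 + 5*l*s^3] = s*(4*l^3 + 18*l^2*s + 3*l^2 + 10*l*s^2 + 12*l*s + 5*s^2)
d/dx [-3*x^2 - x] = -6*x - 1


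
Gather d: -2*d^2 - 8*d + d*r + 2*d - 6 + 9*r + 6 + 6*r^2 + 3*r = -2*d^2 + d*(r - 6) + 6*r^2 + 12*r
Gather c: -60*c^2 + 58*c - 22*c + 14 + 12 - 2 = -60*c^2 + 36*c + 24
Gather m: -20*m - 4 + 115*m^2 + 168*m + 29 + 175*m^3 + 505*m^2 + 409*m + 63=175*m^3 + 620*m^2 + 557*m + 88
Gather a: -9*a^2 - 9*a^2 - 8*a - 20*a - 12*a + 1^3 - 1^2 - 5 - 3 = -18*a^2 - 40*a - 8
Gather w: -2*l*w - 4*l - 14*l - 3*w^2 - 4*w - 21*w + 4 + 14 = -18*l - 3*w^2 + w*(-2*l - 25) + 18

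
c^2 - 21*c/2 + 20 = (c - 8)*(c - 5/2)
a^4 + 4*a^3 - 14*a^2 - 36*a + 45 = (a - 3)*(a - 1)*(a + 3)*(a + 5)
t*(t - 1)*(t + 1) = t^3 - t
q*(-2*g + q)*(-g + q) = 2*g^2*q - 3*g*q^2 + q^3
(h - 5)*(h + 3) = h^2 - 2*h - 15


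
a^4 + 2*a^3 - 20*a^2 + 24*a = a*(a - 2)^2*(a + 6)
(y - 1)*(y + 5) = y^2 + 4*y - 5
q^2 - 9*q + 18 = (q - 6)*(q - 3)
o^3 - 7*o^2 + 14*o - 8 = (o - 4)*(o - 2)*(o - 1)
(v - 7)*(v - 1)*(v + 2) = v^3 - 6*v^2 - 9*v + 14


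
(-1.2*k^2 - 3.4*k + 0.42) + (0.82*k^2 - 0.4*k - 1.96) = -0.38*k^2 - 3.8*k - 1.54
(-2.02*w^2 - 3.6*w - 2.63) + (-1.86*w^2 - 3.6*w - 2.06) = -3.88*w^2 - 7.2*w - 4.69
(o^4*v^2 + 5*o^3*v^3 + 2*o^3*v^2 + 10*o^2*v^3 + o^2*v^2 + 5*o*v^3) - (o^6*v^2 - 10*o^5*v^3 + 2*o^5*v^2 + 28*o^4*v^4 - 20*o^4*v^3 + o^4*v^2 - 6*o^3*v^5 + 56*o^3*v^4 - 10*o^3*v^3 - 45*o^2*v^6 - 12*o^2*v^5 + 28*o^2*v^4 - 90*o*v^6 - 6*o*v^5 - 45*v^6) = -o^6*v^2 + 10*o^5*v^3 - 2*o^5*v^2 - 28*o^4*v^4 + 20*o^4*v^3 + 6*o^3*v^5 - 56*o^3*v^4 + 15*o^3*v^3 + 2*o^3*v^2 + 45*o^2*v^6 + 12*o^2*v^5 - 28*o^2*v^4 + 10*o^2*v^3 + o^2*v^2 + 90*o*v^6 + 6*o*v^5 + 5*o*v^3 + 45*v^6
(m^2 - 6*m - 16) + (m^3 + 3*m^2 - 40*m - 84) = m^3 + 4*m^2 - 46*m - 100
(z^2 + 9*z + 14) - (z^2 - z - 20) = 10*z + 34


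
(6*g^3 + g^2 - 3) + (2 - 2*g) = 6*g^3 + g^2 - 2*g - 1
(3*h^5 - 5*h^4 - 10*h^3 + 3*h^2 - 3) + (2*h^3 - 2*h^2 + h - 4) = 3*h^5 - 5*h^4 - 8*h^3 + h^2 + h - 7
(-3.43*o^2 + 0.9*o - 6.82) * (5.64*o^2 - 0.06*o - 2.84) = -19.3452*o^4 + 5.2818*o^3 - 28.7776*o^2 - 2.1468*o + 19.3688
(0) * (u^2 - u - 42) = 0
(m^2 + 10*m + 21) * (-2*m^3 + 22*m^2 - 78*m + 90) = -2*m^5 + 2*m^4 + 100*m^3 - 228*m^2 - 738*m + 1890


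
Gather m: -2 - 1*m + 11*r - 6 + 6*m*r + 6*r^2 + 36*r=m*(6*r - 1) + 6*r^2 + 47*r - 8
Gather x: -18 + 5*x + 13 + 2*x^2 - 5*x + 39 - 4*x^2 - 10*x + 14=-2*x^2 - 10*x + 48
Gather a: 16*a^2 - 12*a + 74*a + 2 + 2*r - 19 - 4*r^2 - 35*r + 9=16*a^2 + 62*a - 4*r^2 - 33*r - 8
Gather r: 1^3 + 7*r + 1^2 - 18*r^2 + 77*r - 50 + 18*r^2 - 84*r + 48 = 0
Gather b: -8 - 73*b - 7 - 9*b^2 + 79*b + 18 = -9*b^2 + 6*b + 3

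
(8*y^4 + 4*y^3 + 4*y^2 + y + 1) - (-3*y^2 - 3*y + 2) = 8*y^4 + 4*y^3 + 7*y^2 + 4*y - 1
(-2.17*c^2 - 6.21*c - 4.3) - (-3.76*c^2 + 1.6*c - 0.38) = 1.59*c^2 - 7.81*c - 3.92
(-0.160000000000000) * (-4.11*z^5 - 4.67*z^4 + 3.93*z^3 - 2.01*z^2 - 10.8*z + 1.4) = 0.6576*z^5 + 0.7472*z^4 - 0.6288*z^3 + 0.3216*z^2 + 1.728*z - 0.224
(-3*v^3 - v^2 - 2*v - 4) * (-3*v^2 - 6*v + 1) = 9*v^5 + 21*v^4 + 9*v^3 + 23*v^2 + 22*v - 4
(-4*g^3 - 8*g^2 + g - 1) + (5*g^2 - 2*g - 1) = -4*g^3 - 3*g^2 - g - 2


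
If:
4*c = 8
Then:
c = 2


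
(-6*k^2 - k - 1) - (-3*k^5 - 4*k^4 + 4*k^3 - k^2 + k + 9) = 3*k^5 + 4*k^4 - 4*k^3 - 5*k^2 - 2*k - 10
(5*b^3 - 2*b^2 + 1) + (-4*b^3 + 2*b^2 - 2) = b^3 - 1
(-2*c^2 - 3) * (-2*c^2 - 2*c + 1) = 4*c^4 + 4*c^3 + 4*c^2 + 6*c - 3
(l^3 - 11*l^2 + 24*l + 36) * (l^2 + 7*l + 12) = l^5 - 4*l^4 - 41*l^3 + 72*l^2 + 540*l + 432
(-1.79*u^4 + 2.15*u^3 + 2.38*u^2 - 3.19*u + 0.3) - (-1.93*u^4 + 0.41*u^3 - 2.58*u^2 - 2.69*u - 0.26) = 0.14*u^4 + 1.74*u^3 + 4.96*u^2 - 0.5*u + 0.56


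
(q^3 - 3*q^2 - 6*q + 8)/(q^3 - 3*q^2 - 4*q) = (q^2 + q - 2)/(q*(q + 1))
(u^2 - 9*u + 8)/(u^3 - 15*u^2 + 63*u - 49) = (u - 8)/(u^2 - 14*u + 49)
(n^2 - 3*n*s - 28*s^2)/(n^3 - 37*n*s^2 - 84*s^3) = 1/(n + 3*s)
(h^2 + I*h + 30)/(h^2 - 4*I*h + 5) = (h + 6*I)/(h + I)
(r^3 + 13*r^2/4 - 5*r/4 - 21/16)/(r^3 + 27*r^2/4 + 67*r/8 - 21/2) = (r + 1/2)/(r + 4)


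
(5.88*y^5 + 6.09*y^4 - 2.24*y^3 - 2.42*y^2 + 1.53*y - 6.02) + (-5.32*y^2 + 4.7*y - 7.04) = 5.88*y^5 + 6.09*y^4 - 2.24*y^3 - 7.74*y^2 + 6.23*y - 13.06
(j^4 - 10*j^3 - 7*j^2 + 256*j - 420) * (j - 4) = j^5 - 14*j^4 + 33*j^3 + 284*j^2 - 1444*j + 1680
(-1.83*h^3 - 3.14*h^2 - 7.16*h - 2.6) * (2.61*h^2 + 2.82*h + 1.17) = -4.7763*h^5 - 13.356*h^4 - 29.6835*h^3 - 30.651*h^2 - 15.7092*h - 3.042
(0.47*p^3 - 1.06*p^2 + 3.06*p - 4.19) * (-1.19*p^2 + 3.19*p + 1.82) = -0.5593*p^5 + 2.7607*p^4 - 6.1674*p^3 + 12.8183*p^2 - 7.7969*p - 7.6258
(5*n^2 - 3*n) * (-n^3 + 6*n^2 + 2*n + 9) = -5*n^5 + 33*n^4 - 8*n^3 + 39*n^2 - 27*n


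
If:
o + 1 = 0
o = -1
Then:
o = -1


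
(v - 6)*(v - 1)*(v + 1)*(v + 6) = v^4 - 37*v^2 + 36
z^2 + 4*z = z*(z + 4)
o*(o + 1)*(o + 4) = o^3 + 5*o^2 + 4*o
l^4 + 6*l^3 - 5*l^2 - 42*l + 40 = (l - 2)*(l - 1)*(l + 4)*(l + 5)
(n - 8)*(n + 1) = n^2 - 7*n - 8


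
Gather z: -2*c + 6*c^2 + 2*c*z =6*c^2 + 2*c*z - 2*c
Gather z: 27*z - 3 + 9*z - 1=36*z - 4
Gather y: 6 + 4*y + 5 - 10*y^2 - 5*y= -10*y^2 - y + 11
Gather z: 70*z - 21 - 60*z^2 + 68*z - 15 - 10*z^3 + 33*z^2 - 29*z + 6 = -10*z^3 - 27*z^2 + 109*z - 30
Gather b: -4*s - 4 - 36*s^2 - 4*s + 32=-36*s^2 - 8*s + 28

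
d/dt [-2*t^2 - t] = -4*t - 1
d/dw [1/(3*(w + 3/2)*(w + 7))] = 2*(-4*w - 17)/(3*(4*w^4 + 68*w^3 + 373*w^2 + 714*w + 441))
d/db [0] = 0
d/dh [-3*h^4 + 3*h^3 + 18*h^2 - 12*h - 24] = -12*h^3 + 9*h^2 + 36*h - 12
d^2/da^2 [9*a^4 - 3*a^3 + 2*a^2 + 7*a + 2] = 108*a^2 - 18*a + 4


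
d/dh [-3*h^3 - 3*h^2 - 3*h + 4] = -9*h^2 - 6*h - 3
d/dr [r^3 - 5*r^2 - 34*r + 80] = 3*r^2 - 10*r - 34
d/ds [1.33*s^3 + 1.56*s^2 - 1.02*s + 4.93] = 3.99*s^2 + 3.12*s - 1.02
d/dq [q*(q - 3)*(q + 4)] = 3*q^2 + 2*q - 12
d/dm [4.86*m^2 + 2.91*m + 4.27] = 9.72*m + 2.91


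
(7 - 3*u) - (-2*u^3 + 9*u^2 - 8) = 2*u^3 - 9*u^2 - 3*u + 15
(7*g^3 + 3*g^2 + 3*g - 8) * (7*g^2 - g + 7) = 49*g^5 + 14*g^4 + 67*g^3 - 38*g^2 + 29*g - 56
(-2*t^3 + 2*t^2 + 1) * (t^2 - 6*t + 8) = -2*t^5 + 14*t^4 - 28*t^3 + 17*t^2 - 6*t + 8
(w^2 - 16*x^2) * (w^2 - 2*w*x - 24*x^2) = w^4 - 2*w^3*x - 40*w^2*x^2 + 32*w*x^3 + 384*x^4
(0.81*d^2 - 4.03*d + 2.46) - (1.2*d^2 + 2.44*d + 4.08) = -0.39*d^2 - 6.47*d - 1.62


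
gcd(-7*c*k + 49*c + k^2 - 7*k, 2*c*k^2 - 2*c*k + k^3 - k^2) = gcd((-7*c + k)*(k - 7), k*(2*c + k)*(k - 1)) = 1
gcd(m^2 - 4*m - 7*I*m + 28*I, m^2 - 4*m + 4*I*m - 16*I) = m - 4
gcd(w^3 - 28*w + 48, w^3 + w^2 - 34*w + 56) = w^2 - 6*w + 8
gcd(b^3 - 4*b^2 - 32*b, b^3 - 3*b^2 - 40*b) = b^2 - 8*b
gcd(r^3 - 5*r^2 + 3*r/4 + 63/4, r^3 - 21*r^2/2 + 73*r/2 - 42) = r^2 - 13*r/2 + 21/2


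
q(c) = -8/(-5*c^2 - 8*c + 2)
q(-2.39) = 1.08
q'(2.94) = -0.07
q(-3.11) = 0.37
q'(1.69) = -0.30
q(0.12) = -8.26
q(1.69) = 0.31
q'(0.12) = -78.55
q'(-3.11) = 0.40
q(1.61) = 0.34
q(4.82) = 0.05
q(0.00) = -4.00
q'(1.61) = -0.34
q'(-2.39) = 2.30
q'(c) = -8*(10*c + 8)/(-5*c^2 - 8*c + 2)^2 = 16*(-5*c - 4)/(5*c^2 + 8*c - 2)^2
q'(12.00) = 0.00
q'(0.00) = -16.00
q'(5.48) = -0.01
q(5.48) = 0.04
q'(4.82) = -0.02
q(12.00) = 0.01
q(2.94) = 0.12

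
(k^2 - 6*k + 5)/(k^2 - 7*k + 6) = (k - 5)/(k - 6)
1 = 1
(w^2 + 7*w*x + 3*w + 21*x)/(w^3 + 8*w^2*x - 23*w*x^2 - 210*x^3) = (-w - 3)/(-w^2 - w*x + 30*x^2)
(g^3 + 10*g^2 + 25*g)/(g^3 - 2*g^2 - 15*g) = (g^2 + 10*g + 25)/(g^2 - 2*g - 15)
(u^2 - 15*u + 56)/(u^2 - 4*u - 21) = (u - 8)/(u + 3)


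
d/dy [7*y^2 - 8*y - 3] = 14*y - 8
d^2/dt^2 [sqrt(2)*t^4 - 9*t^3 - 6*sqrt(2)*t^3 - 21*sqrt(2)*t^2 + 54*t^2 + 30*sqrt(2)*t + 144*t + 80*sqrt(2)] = 12*sqrt(2)*t^2 - 54*t - 36*sqrt(2)*t - 42*sqrt(2) + 108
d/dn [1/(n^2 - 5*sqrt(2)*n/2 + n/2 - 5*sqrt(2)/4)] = 8*(-4*n - 1 + 5*sqrt(2))/(4*n^2 - 10*sqrt(2)*n + 2*n - 5*sqrt(2))^2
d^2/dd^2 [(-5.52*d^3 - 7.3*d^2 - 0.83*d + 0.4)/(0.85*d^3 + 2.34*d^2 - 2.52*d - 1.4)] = (1.4210854715202e-14*d^7 + 11.41006*d^6 - 74.54109*d^5 - 179.08242*d^4 - 313.902352*d^3 - 264.18792*d^2 - 92.526*d - 15.0584)/(0.614125*d^9 + 5.07195*d^8 + 8.50068*d^7 - 20.295276*d^6 - 41.909616*d^5 + 39.575088*d^4 + 38.528112*d^3 - 12.91248*d^2 - 14.8176*d - 2.744)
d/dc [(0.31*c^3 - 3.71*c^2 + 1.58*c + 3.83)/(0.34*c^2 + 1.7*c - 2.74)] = (0.1054*c^4 + 1.054*c^3 - 9.3924*c^2 + 17.7264*c - 10.8402)/(0.1156*c^4 + 1.156*c^3 + 1.0268*c^2 - 9.316*c + 7.5076)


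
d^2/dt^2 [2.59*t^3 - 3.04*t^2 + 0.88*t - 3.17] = 15.54*t - 6.08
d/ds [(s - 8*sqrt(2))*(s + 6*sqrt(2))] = 2*s - 2*sqrt(2)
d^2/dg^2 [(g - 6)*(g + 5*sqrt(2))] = 2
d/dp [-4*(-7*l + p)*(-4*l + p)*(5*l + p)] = 108*l^2 + 48*l*p - 12*p^2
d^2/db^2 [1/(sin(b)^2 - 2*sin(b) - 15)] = 2*(-2*sin(b)^4 + 3*sin(b)^3 - 29*sin(b)^2 + 9*sin(b) + 19)/((sin(b) - 5)^3*(sin(b) + 3)^3)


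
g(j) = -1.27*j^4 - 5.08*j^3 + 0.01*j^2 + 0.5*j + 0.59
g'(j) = -5.08*j^3 - 15.24*j^2 + 0.02*j + 0.5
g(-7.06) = -1369.98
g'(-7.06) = 1028.37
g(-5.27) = -237.84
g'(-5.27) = 320.66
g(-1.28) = 7.21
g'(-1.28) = -13.84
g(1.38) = -16.66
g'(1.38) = -41.85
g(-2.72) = 32.02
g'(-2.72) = -10.08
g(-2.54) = 29.77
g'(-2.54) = -14.63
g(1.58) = -26.55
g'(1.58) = -57.55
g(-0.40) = 0.68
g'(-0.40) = -1.62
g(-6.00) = -550.69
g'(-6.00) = 549.02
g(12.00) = -35104.93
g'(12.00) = -10972.06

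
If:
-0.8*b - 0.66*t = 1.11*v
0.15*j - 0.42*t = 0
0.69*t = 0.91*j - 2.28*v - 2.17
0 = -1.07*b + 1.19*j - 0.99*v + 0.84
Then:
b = 1.48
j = -0.22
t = -0.08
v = -1.02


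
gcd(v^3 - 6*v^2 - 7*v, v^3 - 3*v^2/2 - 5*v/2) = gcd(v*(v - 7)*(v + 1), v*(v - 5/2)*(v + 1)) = v^2 + v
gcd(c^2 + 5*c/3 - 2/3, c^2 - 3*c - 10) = c + 2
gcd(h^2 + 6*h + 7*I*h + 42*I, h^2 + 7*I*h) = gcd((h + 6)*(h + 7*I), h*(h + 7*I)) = h + 7*I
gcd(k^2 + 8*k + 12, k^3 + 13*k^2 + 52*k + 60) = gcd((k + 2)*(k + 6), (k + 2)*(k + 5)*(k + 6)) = k^2 + 8*k + 12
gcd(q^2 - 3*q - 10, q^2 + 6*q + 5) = 1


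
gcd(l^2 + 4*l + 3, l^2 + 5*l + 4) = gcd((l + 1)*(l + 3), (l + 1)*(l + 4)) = l + 1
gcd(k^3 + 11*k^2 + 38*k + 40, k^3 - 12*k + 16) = k + 4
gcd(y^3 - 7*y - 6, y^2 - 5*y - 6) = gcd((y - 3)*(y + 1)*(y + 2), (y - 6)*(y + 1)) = y + 1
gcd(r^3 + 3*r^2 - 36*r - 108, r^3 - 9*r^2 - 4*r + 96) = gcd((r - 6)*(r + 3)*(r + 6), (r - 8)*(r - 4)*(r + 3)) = r + 3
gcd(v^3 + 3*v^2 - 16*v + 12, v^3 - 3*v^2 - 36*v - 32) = 1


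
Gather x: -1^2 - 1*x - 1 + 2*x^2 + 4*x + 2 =2*x^2 + 3*x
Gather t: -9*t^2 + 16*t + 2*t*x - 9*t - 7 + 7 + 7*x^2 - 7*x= -9*t^2 + t*(2*x + 7) + 7*x^2 - 7*x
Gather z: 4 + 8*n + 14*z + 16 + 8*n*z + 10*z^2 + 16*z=8*n + 10*z^2 + z*(8*n + 30) + 20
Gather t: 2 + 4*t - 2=4*t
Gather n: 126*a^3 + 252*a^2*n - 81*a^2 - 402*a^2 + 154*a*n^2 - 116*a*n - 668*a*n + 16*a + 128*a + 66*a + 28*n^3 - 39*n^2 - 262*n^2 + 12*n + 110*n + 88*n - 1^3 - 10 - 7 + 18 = 126*a^3 - 483*a^2 + 210*a + 28*n^3 + n^2*(154*a - 301) + n*(252*a^2 - 784*a + 210)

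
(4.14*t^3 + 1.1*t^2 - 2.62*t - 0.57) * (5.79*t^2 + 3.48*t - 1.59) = 23.9706*t^5 + 20.7762*t^4 - 17.9244*t^3 - 14.1669*t^2 + 2.1822*t + 0.9063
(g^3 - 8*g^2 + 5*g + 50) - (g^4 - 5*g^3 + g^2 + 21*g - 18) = -g^4 + 6*g^3 - 9*g^2 - 16*g + 68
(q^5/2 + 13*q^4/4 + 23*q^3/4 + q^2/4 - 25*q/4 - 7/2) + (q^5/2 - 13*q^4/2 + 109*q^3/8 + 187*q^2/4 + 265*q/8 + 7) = q^5 - 13*q^4/4 + 155*q^3/8 + 47*q^2 + 215*q/8 + 7/2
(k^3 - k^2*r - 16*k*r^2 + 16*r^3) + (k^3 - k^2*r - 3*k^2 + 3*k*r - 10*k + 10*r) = 2*k^3 - 2*k^2*r - 3*k^2 - 16*k*r^2 + 3*k*r - 10*k + 16*r^3 + 10*r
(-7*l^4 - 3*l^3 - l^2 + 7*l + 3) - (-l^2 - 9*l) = -7*l^4 - 3*l^3 + 16*l + 3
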